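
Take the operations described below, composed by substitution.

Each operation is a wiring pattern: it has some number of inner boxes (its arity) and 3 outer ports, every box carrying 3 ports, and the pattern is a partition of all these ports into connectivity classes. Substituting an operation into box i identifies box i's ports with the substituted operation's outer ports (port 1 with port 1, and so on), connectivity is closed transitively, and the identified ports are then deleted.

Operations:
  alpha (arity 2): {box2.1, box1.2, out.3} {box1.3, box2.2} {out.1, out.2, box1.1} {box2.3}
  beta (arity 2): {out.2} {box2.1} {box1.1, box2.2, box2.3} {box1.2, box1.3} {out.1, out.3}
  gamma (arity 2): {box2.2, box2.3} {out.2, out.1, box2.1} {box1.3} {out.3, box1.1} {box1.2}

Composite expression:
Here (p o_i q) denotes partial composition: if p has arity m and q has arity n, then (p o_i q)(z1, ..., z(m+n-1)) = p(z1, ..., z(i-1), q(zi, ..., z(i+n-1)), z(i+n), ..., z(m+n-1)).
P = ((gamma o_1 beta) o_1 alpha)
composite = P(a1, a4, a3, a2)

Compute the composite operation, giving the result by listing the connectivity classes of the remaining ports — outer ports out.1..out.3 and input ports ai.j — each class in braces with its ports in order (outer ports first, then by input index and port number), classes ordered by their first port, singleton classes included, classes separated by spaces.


Substituting into gamma glues patterns; closure does the rest.
through alpha, on inputs (a1, a4): {out.1, out.2, a1.1} {out.3, a1.2, a4.1} {a1.3, a4.2} {a4.3} (out.j = stage outer ports)
through beta, on inputs (a1, a4, a3): {out.1, out.3} {out.2} {a1.1, a1.2, a3.2, a3.3, a4.1} {a1.3, a4.2} {a3.1} {a4.3} (out.j = stage outer ports)
through gamma, on inputs (a1, a4, a3, a2): {out.1, out.2, a2.1} {out.3} {a1.1, a1.2, a3.2, a3.3, a4.1} {a1.3, a4.2} {a2.2, a2.3} {a3.1} {a4.3} (out.j = stage outer ports)

{out.1, out.2, a2.1} {out.3} {a1.1, a1.2, a3.2, a3.3, a4.1} {a1.3, a4.2} {a2.2, a2.3} {a3.1} {a4.3}


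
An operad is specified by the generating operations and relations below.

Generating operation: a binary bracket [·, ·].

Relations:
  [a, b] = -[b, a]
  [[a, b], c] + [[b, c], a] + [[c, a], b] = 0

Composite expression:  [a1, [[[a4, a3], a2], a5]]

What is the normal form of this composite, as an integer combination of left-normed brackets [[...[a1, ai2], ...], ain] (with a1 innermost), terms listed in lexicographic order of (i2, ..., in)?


Skip Jacobi rewriting: expand, keep a1-initial words, read off terms.
Composite bracket: [a1, [[[a4, a3], a2], a5]]
Each bracket splits as ab - ba, giving 16 signed words (2^4 = 16).
The a1-initial words carry the normal form:
  from a1a2a3a4a5, sign +1: term +[[[[a1, a2], a3], a4], a5]
  from a1a2a4a3a5, sign -1: term -[[[[a1, a2], a4], a3], a5]
  from a1a3a4a2a5, sign -1: term -[[[[a1, a3], a4], a2], a5]
  from a1a4a3a2a5, sign +1: term +[[[[a1, a4], a3], a2], a5]
  from a1a5a2a3a4, sign -1: term -[[[[a1, a5], a2], a3], a4]
  from a1a5a2a4a3, sign +1: term +[[[[a1, a5], a2], a4], a3]
  from a1a5a3a4a2, sign +1: term +[[[[a1, a5], a3], a4], a2]
  from a1a5a4a3a2, sign -1: term -[[[[a1, a5], a4], a3], a2]

[[[[a1, a2], a3], a4], a5] - [[[[a1, a2], a4], a3], a5] - [[[[a1, a3], a4], a2], a5] + [[[[a1, a4], a3], a2], a5] - [[[[a1, a5], a2], a3], a4] + [[[[a1, a5], a2], a4], a3] + [[[[a1, a5], a3], a4], a2] - [[[[a1, a5], a4], a3], a2]


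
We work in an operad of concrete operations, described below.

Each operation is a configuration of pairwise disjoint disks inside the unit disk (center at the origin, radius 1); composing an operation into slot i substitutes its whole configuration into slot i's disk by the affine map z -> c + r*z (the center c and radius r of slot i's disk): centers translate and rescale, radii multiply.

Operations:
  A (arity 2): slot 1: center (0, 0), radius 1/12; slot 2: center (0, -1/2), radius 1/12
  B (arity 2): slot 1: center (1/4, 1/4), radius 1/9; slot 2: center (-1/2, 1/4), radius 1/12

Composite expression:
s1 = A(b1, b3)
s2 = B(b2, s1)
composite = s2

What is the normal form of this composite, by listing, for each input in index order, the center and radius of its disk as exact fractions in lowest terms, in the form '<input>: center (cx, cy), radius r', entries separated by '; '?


Below B, radii multiply path by path; the b-disk centers shift.
input b2: composing its 1 substitution step yields center (1/4, 1/4), radius 1/9
input b1: composing its 2 substitution steps yields center (-1/2, 1/4), radius 1/144
input b3: composing its 2 substitution steps yields center (-1/2, 5/24), radius 1/144

b1: center (-1/2, 1/4), radius 1/144; b2: center (1/4, 1/4), radius 1/9; b3: center (-1/2, 5/24), radius 1/144


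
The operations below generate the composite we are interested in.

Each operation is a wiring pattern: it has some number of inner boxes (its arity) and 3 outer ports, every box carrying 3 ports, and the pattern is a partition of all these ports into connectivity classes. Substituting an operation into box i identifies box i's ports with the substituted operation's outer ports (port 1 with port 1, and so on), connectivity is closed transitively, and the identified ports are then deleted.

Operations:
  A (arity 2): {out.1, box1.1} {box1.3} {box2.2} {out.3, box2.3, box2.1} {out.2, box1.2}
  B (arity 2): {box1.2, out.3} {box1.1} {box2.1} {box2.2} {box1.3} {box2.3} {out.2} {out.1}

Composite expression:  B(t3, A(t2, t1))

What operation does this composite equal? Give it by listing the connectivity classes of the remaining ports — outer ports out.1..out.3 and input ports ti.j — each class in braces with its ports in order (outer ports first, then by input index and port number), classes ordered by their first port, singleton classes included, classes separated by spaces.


Substituting into B glues patterns; closure does the rest.
composing A on (t2, t1), with out.j its own outer ports: {out.1, t2.1} {out.2, t2.2} {out.3, t1.1, t1.3} {t1.2} {t2.3}
composing B on (t3, t2, t1), with out.j its own outer ports: {out.1} {out.2} {out.3, t3.2} {t1.1, t1.3} {t1.2} {t2.1} {t2.2} {t2.3} {t3.1} {t3.3}

{out.1} {out.2} {out.3, t3.2} {t1.1, t1.3} {t1.2} {t2.1} {t2.2} {t2.3} {t3.1} {t3.3}


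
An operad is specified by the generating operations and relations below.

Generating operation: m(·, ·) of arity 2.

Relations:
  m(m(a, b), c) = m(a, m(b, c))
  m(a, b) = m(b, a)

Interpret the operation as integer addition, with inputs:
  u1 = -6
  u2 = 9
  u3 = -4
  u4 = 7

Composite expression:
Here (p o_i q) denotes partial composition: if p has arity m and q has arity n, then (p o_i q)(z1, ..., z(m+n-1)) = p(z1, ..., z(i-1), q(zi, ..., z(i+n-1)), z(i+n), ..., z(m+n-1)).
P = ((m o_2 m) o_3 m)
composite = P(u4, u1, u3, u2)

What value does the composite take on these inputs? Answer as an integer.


m(u3, u2) = 5
m(u1, m(u3, u2)) = -1
m(u4, m(u1, m(u3, u2))) = 6

6


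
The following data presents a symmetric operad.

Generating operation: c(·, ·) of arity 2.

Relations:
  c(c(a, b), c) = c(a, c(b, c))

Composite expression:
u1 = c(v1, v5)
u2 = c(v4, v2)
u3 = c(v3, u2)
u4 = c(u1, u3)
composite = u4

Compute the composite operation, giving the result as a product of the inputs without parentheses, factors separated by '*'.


Under associativity of c, the answer is the v's in reading order.
c(v1, v5) reduces to v1 * v5
c(v4, v2) reduces to v4 * v2
c(v3, c(v4, v2)) reduces to v3 * v4 * v2
c(c(v1, v5), c(v3, c(v4, v2))) reduces to v1 * v5 * v3 * v4 * v2

v1 * v5 * v3 * v4 * v2


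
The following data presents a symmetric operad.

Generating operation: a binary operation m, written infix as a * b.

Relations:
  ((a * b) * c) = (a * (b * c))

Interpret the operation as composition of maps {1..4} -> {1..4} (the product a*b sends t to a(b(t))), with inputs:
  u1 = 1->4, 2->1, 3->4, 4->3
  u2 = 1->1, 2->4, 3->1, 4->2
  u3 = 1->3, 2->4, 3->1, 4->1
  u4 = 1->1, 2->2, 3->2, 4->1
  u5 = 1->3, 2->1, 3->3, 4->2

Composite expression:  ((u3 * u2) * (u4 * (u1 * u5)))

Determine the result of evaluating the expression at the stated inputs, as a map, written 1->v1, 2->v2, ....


(u3 * u2) = 1->3, 2->1, 3->3, 4->4
(u1 * u5) = 1->4, 2->4, 3->4, 4->1
(u4 * (u1 * u5)) = 1->1, 2->1, 3->1, 4->1
((u3 * u2) * (u4 * (u1 * u5))) = 1->3, 2->3, 3->3, 4->3

1->3, 2->3, 3->3, 4->3


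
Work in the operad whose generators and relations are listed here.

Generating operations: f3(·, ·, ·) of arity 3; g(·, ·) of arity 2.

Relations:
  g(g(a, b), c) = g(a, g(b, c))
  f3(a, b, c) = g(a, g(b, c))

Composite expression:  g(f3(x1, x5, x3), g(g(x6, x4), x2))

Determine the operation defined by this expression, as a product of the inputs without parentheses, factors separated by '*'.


x1 * x5 * x3 * x6 * x4 * x2

All parenthesizations of g agree; list the x-inputs left to right.
f3(x1, x5, x3) collapses to x1 * x5 * x3
g(x6, x4) collapses to x6 * x4
g(g(x6, x4), x2) collapses to x6 * x4 * x2
g(f3(x1, x5, x3), g(g(x6, x4), x2)) collapses to x1 * x5 * x3 * x6 * x4 * x2


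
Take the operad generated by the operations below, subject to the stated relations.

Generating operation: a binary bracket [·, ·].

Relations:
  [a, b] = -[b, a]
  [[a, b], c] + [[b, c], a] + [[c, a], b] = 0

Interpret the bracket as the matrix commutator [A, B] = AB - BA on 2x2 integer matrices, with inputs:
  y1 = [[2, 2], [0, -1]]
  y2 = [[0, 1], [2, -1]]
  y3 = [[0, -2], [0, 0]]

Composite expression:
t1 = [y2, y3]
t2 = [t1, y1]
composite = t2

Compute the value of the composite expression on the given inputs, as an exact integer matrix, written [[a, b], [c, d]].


[y2, y3] = [[4, -2], [0, -4]]
[[y2, y3], y1] = [[0, 22], [0, 0]]

[[0, 22], [0, 0]]


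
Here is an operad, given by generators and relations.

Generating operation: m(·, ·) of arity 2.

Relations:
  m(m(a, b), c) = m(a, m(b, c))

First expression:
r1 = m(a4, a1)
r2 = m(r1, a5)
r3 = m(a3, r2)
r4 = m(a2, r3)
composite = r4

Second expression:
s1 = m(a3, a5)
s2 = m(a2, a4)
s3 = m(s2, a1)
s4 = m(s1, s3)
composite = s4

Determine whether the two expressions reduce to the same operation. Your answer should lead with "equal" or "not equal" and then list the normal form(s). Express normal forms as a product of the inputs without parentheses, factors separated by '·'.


not equal; the first gives a2 · a3 · a4 · a1 · a5 and the second a3 · a5 · a2 · a4 · a1


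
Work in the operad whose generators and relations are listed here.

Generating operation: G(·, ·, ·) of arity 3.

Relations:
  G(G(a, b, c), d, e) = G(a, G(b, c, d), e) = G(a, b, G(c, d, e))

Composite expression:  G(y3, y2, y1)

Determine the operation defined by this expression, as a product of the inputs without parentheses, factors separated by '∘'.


y3 ∘ y2 ∘ y1

The G-tree's shape is irrelevant; the y-reading-order decides.
G(y3, y2, y1) spells out as y3 ∘ y2 ∘ y1


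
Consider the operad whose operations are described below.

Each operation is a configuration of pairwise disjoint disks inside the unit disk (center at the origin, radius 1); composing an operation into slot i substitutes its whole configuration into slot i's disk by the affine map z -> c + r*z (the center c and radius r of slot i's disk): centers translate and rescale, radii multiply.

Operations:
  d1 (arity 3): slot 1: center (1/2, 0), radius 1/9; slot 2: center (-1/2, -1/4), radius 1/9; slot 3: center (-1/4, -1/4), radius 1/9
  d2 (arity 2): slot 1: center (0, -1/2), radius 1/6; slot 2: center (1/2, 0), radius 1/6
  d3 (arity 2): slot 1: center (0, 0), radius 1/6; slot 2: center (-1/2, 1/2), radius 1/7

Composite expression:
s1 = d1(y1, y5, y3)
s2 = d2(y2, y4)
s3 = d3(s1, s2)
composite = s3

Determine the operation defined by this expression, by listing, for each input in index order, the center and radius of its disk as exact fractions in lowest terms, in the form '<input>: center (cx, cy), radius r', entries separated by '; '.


y1: center (1/12, 0), radius 1/54; y2: center (-1/2, 3/7), radius 1/42; y3: center (-1/24, -1/24), radius 1/54; y4: center (-3/7, 1/2), radius 1/42; y5: center (-1/12, -1/24), radius 1/54

Each y-disk chains the slot maps above it in d3; radii multiply.
input y1: applying the 2 nested substitutions gives center (1/12, 0), radius 1/54
input y5: applying the 2 nested substitutions gives center (-1/12, -1/24), radius 1/54
input y3: applying the 2 nested substitutions gives center (-1/24, -1/24), radius 1/54
input y2: applying the 2 nested substitutions gives center (-1/2, 3/7), radius 1/42
input y4: applying the 2 nested substitutions gives center (-3/7, 1/2), radius 1/42


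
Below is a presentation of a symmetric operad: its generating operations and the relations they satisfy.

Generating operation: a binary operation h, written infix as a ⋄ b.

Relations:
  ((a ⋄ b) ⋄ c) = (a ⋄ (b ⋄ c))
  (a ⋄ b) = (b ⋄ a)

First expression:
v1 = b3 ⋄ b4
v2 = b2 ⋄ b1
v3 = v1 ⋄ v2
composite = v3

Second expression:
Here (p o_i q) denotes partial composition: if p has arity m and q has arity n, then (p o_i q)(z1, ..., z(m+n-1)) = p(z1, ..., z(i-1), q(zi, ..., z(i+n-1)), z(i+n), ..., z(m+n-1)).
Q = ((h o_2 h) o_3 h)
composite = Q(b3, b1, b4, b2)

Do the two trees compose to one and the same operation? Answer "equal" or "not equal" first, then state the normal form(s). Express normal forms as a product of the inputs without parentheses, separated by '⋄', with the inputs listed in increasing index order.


The first composite normalizes to b1 ⋄ b2 ⋄ b3 ⋄ b4
The second composite normalizes to b1 ⋄ b2 ⋄ b3 ⋄ b4
Same normal form: equal.

equal: each reduces to b1 ⋄ b2 ⋄ b3 ⋄ b4


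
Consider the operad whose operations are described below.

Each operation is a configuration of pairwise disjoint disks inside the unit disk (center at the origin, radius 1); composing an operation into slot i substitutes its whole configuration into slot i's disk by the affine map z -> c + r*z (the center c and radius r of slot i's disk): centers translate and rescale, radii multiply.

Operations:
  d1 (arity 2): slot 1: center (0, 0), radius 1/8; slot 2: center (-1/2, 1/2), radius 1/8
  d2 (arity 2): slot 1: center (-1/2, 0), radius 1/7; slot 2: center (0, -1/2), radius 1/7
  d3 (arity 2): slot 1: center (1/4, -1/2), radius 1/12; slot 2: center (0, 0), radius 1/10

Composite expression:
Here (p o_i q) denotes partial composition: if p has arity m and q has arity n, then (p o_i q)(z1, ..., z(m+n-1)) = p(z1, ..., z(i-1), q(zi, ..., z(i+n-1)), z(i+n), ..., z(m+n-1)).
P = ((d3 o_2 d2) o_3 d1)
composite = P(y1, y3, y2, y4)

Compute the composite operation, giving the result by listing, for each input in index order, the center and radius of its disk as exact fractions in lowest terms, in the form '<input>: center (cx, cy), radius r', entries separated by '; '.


Below d3, radii multiply path by path; the y-disk centers shift.
y1: after 1 affine step, its disk has center (1/4, -1/2), radius 1/12
y3: after 2 affine steps, its disk has center (-1/20, 0), radius 1/70
y2: after 3 affine steps, its disk has center (0, -1/20), radius 1/560
y4: after 3 affine steps, its disk has center (-1/140, -3/70), radius 1/560

y1: center (1/4, -1/2), radius 1/12; y2: center (0, -1/20), radius 1/560; y3: center (-1/20, 0), radius 1/70; y4: center (-1/140, -3/70), radius 1/560


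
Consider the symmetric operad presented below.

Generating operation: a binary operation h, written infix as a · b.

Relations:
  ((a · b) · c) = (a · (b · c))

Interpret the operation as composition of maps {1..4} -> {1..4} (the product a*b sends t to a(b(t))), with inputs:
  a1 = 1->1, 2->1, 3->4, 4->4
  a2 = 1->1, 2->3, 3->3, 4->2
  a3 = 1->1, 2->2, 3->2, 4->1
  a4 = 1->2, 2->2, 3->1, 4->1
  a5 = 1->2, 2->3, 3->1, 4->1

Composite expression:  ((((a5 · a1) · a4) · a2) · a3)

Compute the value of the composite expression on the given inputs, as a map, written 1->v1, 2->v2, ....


(a5 · a1) = 1->2, 2->2, 3->1, 4->1
((a5 · a1) · a4) = 1->2, 2->2, 3->2, 4->2
(((a5 · a1) · a4) · a2) = 1->2, 2->2, 3->2, 4->2
((((a5 · a1) · a4) · a2) · a3) = 1->2, 2->2, 3->2, 4->2

1->2, 2->2, 3->2, 4->2


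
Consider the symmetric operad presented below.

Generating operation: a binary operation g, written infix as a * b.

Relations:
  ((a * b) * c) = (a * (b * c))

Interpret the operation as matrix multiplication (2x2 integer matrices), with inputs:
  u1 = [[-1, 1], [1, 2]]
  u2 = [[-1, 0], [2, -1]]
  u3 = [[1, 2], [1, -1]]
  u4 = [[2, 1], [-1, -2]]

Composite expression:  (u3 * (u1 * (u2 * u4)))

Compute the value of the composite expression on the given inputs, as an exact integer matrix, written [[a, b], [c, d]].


[[23, 19], [-1, -2]]

(u2 * u4) = [[-2, -1], [5, 4]]
(u1 * (u2 * u4)) = [[7, 5], [8, 7]]
(u3 * (u1 * (u2 * u4))) = [[23, 19], [-1, -2]]


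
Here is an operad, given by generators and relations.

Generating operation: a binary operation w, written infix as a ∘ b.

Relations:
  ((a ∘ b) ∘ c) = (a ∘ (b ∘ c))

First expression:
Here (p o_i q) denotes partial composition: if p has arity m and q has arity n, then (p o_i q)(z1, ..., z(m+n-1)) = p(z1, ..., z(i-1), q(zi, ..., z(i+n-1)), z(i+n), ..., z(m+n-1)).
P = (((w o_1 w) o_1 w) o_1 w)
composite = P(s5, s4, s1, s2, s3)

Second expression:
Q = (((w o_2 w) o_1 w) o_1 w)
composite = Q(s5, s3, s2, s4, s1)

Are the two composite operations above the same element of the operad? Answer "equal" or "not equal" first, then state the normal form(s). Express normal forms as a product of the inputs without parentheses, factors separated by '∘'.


not equal — first s5 ∘ s4 ∘ s1 ∘ s2 ∘ s3, second s5 ∘ s3 ∘ s2 ∘ s4 ∘ s1


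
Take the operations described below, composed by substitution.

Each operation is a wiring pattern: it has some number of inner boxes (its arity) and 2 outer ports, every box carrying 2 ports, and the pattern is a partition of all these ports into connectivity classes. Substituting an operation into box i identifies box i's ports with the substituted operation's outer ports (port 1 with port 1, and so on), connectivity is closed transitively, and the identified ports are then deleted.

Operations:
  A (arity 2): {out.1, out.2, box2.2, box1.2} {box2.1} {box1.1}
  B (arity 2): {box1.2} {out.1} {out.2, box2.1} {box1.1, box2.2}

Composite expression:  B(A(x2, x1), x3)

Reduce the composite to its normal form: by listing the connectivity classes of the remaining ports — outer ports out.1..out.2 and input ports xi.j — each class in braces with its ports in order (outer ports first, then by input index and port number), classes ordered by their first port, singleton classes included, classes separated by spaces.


{out.1} {out.2, x3.1} {x1.1} {x1.2, x2.2, x3.2} {x2.1}

After gluing at B, chains via deleted ports link the x-ports.
A over (x2, x1) gives {out.1, out.2, x1.2, x2.2} {x1.1} {x2.1}, out.j being that stage's outer ports
B over (x2, x1, x3) gives {out.1} {out.2, x3.1} {x1.1} {x1.2, x2.2, x3.2} {x2.1}, out.j being that stage's outer ports


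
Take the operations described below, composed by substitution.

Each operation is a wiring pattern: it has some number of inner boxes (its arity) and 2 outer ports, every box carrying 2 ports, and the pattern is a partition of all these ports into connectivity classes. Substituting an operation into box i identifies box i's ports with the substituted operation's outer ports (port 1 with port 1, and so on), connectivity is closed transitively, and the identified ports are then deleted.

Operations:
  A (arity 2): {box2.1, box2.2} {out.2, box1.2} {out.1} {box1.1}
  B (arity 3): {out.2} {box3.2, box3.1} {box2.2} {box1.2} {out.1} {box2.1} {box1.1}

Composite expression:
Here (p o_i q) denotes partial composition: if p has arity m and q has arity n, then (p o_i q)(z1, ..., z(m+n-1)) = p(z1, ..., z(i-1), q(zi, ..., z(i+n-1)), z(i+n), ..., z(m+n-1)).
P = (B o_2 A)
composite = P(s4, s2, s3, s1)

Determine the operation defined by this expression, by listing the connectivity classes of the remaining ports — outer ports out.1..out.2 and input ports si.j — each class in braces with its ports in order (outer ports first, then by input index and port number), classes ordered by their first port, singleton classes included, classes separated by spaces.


{out.1} {out.2} {s1.1, s1.2} {s2.1} {s2.2} {s3.1, s3.2} {s4.1} {s4.2}

Treat the ports identified at B as solder joints: merge, then drop.
stage A: inputs (s2, s3), connectivity {out.1} {out.2, s2.2} {s2.1} {s3.1, s3.2}, out.j its boundary
stage B: inputs (s4, s2, s3, s1), connectivity {out.1} {out.2} {s1.1, s1.2} {s2.1} {s2.2} {s3.1, s3.2} {s4.1} {s4.2}, out.j its boundary


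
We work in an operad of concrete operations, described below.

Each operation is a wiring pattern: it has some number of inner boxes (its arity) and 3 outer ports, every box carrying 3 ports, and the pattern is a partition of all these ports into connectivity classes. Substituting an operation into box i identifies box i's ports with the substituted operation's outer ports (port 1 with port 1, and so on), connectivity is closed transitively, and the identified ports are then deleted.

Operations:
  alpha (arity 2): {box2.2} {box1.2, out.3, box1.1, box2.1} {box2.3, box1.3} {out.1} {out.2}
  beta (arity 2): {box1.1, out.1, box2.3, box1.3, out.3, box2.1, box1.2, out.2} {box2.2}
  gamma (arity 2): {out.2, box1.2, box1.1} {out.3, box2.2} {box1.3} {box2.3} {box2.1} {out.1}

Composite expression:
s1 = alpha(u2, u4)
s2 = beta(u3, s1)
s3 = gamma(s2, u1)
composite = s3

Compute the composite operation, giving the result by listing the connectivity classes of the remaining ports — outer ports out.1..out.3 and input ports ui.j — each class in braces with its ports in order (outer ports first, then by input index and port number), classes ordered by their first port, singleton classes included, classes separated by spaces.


{out.1} {out.2, u2.1, u2.2, u3.1, u3.2, u3.3, u4.1} {out.3, u1.2} {u1.1} {u1.3} {u2.3, u4.3} {u4.2}

Reachability decides: close wires over gamma-identified ports.
stage alpha: inputs (u2, u4), connectivity {out.1} {out.2} {out.3, u2.1, u2.2, u4.1} {u2.3, u4.3} {u4.2}, out.j its boundary
stage beta: inputs (u3, u2, u4), connectivity {out.1, out.2, out.3, u2.1, u2.2, u3.1, u3.2, u3.3, u4.1} {u2.3, u4.3} {u4.2}, out.j its boundary
stage gamma: inputs (u3, u2, u4, u1), connectivity {out.1} {out.2, u2.1, u2.2, u3.1, u3.2, u3.3, u4.1} {out.3, u1.2} {u1.1} {u1.3} {u2.3, u4.3} {u4.2}, out.j its boundary


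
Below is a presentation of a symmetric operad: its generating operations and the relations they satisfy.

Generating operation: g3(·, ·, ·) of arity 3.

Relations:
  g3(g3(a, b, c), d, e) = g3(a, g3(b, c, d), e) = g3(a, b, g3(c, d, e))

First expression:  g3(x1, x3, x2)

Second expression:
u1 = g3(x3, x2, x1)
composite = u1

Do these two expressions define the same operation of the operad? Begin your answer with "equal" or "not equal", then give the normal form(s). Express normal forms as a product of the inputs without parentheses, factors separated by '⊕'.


not equal — first x1 ⊕ x3 ⊕ x2, second x3 ⊕ x2 ⊕ x1

Reducing the first expression gives x1 ⊕ x3 ⊕ x2
Reducing the second expression gives x3 ⊕ x2 ⊕ x1
Different reductions; not equal.


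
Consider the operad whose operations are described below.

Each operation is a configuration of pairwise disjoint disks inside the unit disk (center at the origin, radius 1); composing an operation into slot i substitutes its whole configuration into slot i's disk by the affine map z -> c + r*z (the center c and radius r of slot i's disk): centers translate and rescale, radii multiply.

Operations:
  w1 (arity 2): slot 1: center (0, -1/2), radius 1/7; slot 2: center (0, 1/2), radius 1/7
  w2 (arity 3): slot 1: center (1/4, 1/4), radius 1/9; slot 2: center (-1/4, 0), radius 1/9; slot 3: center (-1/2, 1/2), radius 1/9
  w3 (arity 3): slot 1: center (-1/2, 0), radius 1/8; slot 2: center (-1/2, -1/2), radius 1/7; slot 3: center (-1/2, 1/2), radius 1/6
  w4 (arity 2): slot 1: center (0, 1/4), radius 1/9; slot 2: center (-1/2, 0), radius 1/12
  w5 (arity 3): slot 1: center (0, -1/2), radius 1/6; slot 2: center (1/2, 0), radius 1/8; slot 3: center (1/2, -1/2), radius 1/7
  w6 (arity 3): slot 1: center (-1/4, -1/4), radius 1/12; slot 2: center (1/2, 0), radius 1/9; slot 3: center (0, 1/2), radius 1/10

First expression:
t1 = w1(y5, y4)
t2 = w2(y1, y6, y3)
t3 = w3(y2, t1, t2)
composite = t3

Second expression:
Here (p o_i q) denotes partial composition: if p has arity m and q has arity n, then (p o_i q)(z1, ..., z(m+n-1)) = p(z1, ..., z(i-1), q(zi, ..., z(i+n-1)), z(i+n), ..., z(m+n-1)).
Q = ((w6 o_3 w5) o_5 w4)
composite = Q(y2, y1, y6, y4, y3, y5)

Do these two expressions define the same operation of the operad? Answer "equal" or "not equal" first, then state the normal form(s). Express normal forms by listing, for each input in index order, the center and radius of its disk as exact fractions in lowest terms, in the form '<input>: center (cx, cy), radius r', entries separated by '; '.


not equal — first y1: center (-11/24, 13/24), radius 1/54; y2: center (-1/2, 0), radius 1/8; y3: center (-7/12, 7/12), radius 1/54; y4: center (-1/2, -3/7), radius 1/49; y5: center (-1/2, -4/7), radius 1/49; y6: center (-13/24, 1/2), radius 1/54, second y1: center (1/2, 0), radius 1/9; y2: center (-1/4, -1/4), radius 1/12; y3: center (1/20, 127/280), radius 1/630; y4: center (1/20, 1/2), radius 1/80; y5: center (3/70, 9/20), radius 1/840; y6: center (0, 9/20), radius 1/60

The first expression reduces to y1: center (-11/24, 13/24), radius 1/54; y2: center (-1/2, 0), radius 1/8; y3: center (-7/12, 7/12), radius 1/54; y4: center (-1/2, -3/7), radius 1/49; y5: center (-1/2, -4/7), radius 1/49; y6: center (-13/24, 1/2), radius 1/54
The second expression reduces to y1: center (1/2, 0), radius 1/9; y2: center (-1/4, -1/4), radius 1/12; y3: center (1/20, 127/280), radius 1/630; y4: center (1/20, 1/2), radius 1/80; y5: center (3/70, 9/20), radius 1/840; y6: center (0, 9/20), radius 1/60
The normal forms differ: not equal.


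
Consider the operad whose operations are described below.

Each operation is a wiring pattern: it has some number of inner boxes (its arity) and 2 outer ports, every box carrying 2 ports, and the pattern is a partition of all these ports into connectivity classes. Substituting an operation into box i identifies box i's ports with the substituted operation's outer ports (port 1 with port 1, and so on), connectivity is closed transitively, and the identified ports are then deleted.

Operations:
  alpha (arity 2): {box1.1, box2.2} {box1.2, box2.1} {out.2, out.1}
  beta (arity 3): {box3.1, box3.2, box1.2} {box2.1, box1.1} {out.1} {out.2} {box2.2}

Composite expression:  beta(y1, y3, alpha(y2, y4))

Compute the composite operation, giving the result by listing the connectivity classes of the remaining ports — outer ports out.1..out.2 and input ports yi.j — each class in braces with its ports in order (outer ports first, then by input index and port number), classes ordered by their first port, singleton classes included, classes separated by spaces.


Treat the ports identified at beta as solder joints: merge, then drop.
through alpha, on inputs (y2, y4): {out.1, out.2} {y2.1, y4.2} {y2.2, y4.1} (out.j = stage outer ports)
through beta, on inputs (y1, y3, y2, y4): {out.1} {out.2} {y1.1, y3.1} {y1.2} {y2.1, y4.2} {y2.2, y4.1} {y3.2} (out.j = stage outer ports)

{out.1} {out.2} {y1.1, y3.1} {y1.2} {y2.1, y4.2} {y2.2, y4.1} {y3.2}


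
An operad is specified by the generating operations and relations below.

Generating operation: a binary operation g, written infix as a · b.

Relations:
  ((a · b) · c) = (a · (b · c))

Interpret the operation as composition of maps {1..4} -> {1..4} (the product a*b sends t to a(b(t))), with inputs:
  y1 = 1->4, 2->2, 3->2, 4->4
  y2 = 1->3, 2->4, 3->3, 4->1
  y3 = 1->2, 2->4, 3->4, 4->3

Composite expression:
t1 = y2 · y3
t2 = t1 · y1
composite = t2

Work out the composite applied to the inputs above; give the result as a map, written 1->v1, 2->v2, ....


(y2 · y3) = 1->4, 2->1, 3->1, 4->3
((y2 · y3) · y1) = 1->3, 2->1, 3->1, 4->3

1->3, 2->1, 3->1, 4->3


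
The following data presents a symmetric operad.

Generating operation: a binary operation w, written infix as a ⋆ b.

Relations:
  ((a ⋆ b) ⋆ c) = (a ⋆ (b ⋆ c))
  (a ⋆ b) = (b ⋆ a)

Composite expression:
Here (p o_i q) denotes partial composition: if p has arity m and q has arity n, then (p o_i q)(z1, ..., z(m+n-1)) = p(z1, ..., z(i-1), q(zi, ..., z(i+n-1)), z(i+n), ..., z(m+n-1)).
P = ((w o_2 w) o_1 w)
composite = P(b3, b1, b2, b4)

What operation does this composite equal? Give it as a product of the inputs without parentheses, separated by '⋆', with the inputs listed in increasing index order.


b1 ⋆ b2 ⋆ b3 ⋆ b4

Both nesting and order wash out for w; what remains is which b's occur.
(b3 ⋆ b1) collapses to b3 ⋆ b1
(b2 ⋆ b4) collapses to b2 ⋆ b4
((b3 ⋆ b1) ⋆ (b2 ⋆ b4)) collapses to b3 ⋆ b1 ⋆ b2 ⋆ b4
commutativity sorts the factors: b1 ⋆ b2 ⋆ b3 ⋆ b4


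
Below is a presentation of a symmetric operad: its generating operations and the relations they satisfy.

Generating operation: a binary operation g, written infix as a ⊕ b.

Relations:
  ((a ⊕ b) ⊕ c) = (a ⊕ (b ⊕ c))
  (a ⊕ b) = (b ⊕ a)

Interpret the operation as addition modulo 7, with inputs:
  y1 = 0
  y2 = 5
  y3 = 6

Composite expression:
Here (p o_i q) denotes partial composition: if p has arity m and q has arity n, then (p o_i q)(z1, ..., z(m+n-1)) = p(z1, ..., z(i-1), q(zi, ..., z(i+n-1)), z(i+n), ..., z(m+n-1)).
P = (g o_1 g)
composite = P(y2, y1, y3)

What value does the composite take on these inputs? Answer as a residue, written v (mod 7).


(y2 ⊕ y1) = 5
((y2 ⊕ y1) ⊕ y3) = 4

4 (mod 7)


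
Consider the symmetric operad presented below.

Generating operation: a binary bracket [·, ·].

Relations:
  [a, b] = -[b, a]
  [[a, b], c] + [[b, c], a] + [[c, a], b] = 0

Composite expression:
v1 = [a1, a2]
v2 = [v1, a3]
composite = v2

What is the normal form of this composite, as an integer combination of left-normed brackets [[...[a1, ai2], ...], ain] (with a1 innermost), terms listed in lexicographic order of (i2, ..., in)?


[[a1, a2], a3]

Expand each bracket as ab - ba; the a1-initial words give the coefficients.
Composite bracket: [[a1, a2], a3]
Each bracket splits as ab - ba, giving 4 signed words (2^2 = 4).
Only words starting with a1 matter:
  the word a1a2a3 carries sign +1 and contributes +[[a1, a2], a3]


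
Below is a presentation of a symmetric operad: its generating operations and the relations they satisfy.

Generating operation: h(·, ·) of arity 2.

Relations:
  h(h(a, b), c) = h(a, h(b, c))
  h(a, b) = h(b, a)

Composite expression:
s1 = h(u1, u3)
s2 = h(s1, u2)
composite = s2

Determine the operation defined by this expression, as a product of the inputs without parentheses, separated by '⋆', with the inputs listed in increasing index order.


u1 ⋆ u2 ⋆ u3

Reordering under h is free, so list the u-inputs canonically.
h(u1, u3) reduces to u1 ⋆ u3
h(h(u1, u3), u2) reduces to u1 ⋆ u3 ⋆ u2
the factors in increasing index order: u1 ⋆ u2 ⋆ u3


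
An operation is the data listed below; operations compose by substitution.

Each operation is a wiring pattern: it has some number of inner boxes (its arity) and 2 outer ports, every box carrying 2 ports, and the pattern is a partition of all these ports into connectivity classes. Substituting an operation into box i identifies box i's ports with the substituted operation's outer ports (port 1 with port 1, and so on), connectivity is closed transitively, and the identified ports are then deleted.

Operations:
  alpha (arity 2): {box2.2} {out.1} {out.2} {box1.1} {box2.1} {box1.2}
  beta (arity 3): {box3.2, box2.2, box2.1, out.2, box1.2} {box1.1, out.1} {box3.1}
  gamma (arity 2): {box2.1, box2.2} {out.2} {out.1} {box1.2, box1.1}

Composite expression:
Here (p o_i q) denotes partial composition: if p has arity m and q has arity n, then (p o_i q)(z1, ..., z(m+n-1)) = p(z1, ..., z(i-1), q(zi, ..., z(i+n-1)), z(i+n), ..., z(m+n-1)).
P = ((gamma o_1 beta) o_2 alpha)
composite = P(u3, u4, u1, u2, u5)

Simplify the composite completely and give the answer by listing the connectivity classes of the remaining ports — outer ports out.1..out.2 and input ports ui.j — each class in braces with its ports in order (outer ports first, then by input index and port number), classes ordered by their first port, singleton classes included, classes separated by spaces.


Treat the ports identified at gamma as solder joints: merge, then drop.
alpha over (u4, u1) gives {out.1} {out.2} {u1.1} {u1.2} {u4.1} {u4.2}, out.j being that stage's outer ports
beta over (u3, u4, u1, u2) gives {out.1, u3.1} {out.2, u2.2, u3.2} {u1.1} {u1.2} {u2.1} {u4.1} {u4.2}, out.j being that stage's outer ports
gamma over (u3, u4, u1, u2, u5) gives {out.1} {out.2} {u1.1} {u1.2} {u2.1} {u2.2, u3.1, u3.2} {u4.1} {u4.2} {u5.1, u5.2}, out.j being that stage's outer ports

{out.1} {out.2} {u1.1} {u1.2} {u2.1} {u2.2, u3.1, u3.2} {u4.1} {u4.2} {u5.1, u5.2}


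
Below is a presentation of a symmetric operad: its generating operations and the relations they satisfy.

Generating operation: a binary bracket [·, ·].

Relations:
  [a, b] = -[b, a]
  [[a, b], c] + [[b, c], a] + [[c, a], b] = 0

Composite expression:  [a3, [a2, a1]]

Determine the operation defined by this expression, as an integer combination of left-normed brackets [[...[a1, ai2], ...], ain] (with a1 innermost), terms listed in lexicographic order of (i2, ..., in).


[[a1, a2], a3]

Antisymmetry and Jacobi reduce to a1-anchored left-normed brackets.
Composite bracket: [a3, [a2, a1]]
Each bracket splits as ab - ba, giving 4 signed words (2^2 = 4).
Words beginning with a1 determine it all:
  a1a2a3 (sign +1) contributes +[[a1, a2], a3]


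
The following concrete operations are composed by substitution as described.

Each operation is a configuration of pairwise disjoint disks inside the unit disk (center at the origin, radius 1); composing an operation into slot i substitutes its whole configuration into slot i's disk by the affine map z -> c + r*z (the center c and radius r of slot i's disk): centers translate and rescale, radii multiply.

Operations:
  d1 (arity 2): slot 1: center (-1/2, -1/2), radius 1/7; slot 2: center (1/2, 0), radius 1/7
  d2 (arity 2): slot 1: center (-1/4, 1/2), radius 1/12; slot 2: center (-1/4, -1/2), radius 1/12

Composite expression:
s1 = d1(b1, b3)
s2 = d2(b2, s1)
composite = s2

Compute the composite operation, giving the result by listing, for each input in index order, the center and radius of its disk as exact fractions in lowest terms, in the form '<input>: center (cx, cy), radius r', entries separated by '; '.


b1: center (-7/24, -13/24), radius 1/84; b2: center (-1/4, 1/2), radius 1/12; b3: center (-5/24, -1/2), radius 1/84

Affine substitution under d2: radii multiply and b-centers shift.
tracing b2 down its 1-map path: center (-1/4, 1/2), radius 1/12
tracing b1 down its 2-map path: center (-7/24, -13/24), radius 1/84
tracing b3 down its 2-map path: center (-5/24, -1/2), radius 1/84


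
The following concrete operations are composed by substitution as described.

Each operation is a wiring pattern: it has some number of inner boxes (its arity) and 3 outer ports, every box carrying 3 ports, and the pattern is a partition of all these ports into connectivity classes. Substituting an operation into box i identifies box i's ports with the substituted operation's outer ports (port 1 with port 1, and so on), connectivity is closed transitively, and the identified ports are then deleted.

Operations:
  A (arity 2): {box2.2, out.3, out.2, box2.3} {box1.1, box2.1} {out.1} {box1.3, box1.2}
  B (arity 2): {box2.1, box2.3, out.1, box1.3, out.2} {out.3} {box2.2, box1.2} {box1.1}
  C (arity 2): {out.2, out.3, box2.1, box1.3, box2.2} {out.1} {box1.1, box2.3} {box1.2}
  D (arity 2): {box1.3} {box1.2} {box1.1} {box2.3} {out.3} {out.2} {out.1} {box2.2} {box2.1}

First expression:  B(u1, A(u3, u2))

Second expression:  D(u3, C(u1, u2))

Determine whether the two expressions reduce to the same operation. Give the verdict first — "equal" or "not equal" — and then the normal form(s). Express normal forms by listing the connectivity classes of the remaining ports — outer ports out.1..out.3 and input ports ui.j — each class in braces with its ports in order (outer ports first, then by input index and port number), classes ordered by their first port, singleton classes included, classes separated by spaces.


not equal: they reduce to {out.1, out.2, u1.2, u1.3, u2.2, u2.3} {out.3} {u1.1} {u2.1, u3.1} {u3.2, u3.3} and {out.1} {out.2} {out.3} {u1.1, u2.3} {u1.2} {u1.3, u2.1, u2.2} {u3.1} {u3.2} {u3.3}


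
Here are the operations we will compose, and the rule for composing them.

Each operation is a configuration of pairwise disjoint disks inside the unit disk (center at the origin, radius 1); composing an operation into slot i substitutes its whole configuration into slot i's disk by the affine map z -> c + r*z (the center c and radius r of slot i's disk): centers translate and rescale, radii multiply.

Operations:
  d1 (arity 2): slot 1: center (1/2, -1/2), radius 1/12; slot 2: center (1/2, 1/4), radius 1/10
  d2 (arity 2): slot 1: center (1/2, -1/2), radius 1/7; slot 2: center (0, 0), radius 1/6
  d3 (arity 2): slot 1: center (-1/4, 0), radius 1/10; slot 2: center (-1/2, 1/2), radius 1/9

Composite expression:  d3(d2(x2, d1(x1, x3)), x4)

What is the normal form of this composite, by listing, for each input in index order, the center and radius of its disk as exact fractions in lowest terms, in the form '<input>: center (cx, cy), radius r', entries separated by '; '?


Nesting under d3 composes maps z -> c + r*z down each x-path.
tracing x2 down its 2-map path: center (-1/5, -1/20), radius 1/70
tracing x1 down its 3-map path: center (-29/120, -1/120), radius 1/720
tracing x3 down its 3-map path: center (-29/120, 1/240), radius 1/600
tracing x4 down its 1-map path: center (-1/2, 1/2), radius 1/9

x1: center (-29/120, -1/120), radius 1/720; x2: center (-1/5, -1/20), radius 1/70; x3: center (-29/120, 1/240), radius 1/600; x4: center (-1/2, 1/2), radius 1/9


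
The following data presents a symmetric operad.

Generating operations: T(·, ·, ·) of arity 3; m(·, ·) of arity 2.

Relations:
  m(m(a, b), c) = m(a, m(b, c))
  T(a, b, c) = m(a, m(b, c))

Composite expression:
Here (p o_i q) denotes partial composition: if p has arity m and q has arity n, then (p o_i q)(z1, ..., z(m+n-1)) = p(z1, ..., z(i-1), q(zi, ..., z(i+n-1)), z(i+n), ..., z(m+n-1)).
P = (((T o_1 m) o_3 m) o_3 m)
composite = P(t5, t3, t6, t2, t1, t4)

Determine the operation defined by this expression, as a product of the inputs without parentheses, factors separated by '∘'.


Every regrouping of T is equal, so read the t-inputs in written order.
m(t5, t3) flattens to t5 ∘ t3
m(t6, t2) flattens to t6 ∘ t2
m(m(t6, t2), t1) flattens to t6 ∘ t2 ∘ t1
T(m(t5, t3), m(m(t6, t2), t1), t4) flattens to t5 ∘ t3 ∘ t6 ∘ t2 ∘ t1 ∘ t4

t5 ∘ t3 ∘ t6 ∘ t2 ∘ t1 ∘ t4


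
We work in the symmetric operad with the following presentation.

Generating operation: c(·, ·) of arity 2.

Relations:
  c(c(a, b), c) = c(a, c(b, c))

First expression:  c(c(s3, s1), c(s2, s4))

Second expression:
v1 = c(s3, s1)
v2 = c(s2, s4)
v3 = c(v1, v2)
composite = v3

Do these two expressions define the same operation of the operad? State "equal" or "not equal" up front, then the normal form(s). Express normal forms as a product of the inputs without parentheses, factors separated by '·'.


equal — both sides give s3 · s1 · s2 · s4


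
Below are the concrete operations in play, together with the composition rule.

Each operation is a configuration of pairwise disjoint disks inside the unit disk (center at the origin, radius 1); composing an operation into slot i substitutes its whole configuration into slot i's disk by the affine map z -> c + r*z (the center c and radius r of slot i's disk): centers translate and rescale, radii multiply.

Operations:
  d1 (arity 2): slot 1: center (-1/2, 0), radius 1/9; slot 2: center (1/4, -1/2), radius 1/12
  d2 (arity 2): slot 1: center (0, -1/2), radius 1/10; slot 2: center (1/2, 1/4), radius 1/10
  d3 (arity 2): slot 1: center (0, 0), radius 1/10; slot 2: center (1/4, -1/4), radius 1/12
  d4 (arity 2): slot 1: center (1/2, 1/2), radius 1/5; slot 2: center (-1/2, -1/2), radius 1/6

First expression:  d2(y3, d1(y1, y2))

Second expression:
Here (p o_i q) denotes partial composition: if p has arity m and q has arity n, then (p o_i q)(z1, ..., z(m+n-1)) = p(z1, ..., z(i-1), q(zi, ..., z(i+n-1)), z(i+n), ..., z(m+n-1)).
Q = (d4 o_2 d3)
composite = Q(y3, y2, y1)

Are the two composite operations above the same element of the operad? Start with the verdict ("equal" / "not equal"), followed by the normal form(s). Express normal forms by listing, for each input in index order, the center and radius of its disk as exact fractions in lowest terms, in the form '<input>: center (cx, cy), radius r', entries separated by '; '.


not equal; the first gives y1: center (9/20, 1/4), radius 1/90; y2: center (21/40, 1/5), radius 1/120; y3: center (0, -1/2), radius 1/10 and the second y1: center (-11/24, -13/24), radius 1/72; y2: center (-1/2, -1/2), radius 1/60; y3: center (1/2, 1/2), radius 1/5
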